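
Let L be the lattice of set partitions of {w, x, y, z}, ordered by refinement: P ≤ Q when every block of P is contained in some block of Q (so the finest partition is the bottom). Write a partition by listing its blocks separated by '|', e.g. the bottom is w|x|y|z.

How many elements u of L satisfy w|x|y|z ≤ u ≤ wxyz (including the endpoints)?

15

The interval [w|x|y|z, wxyz] = {wxyz, wxy|z, wxz|y, wx|yz, wx|y|z, wyz|x, wy|xz, wy|x|z, wz|xy, wz|x|y, w|xyz, w|xy|z, w|xz|y, w|x|yz, w|x|y|z}, which has 15 elements.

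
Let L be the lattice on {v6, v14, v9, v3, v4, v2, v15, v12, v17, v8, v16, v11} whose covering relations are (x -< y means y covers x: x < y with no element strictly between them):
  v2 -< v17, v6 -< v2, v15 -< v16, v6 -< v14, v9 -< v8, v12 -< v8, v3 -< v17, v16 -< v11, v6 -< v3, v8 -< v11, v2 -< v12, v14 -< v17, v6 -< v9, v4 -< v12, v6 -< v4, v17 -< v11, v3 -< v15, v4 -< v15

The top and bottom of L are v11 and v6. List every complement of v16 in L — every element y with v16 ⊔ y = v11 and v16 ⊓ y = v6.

Need y with v16 ∨ y = v11 and v16 ∧ y = v6.
Checking each element gives: v14, v2, v9.

v14, v2, v9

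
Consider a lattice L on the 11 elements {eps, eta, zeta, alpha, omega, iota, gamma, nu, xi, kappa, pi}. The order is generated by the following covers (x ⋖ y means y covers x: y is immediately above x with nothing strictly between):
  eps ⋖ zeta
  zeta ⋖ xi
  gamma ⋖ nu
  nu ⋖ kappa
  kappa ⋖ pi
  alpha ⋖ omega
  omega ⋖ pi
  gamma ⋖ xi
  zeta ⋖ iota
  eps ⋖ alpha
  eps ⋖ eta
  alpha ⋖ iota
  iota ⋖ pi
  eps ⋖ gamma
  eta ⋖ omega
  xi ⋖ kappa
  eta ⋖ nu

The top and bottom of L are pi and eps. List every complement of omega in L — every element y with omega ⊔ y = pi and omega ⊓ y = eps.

gamma, xi, zeta

Need y with omega ∨ y = pi and omega ∧ y = eps.
Checking each element gives: gamma, xi, zeta.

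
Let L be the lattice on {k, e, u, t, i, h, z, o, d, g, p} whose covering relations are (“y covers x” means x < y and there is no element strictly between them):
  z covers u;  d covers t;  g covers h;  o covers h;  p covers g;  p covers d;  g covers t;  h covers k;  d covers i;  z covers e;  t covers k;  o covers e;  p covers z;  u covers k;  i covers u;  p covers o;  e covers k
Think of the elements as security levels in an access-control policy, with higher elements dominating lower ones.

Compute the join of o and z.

p

Common upper bounds of {o, z}: p.
The least among these is p.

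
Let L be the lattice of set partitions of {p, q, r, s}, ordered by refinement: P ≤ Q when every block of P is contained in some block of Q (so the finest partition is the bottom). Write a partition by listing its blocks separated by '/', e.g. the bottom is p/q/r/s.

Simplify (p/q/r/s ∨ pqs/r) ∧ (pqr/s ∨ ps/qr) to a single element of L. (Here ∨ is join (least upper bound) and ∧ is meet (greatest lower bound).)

pqs/r

p/q/r/s ∨ pqs/r = pqs/r
pqr/s ∨ ps/qr = pqrs
pqs/r ∧ pqrs = pqs/r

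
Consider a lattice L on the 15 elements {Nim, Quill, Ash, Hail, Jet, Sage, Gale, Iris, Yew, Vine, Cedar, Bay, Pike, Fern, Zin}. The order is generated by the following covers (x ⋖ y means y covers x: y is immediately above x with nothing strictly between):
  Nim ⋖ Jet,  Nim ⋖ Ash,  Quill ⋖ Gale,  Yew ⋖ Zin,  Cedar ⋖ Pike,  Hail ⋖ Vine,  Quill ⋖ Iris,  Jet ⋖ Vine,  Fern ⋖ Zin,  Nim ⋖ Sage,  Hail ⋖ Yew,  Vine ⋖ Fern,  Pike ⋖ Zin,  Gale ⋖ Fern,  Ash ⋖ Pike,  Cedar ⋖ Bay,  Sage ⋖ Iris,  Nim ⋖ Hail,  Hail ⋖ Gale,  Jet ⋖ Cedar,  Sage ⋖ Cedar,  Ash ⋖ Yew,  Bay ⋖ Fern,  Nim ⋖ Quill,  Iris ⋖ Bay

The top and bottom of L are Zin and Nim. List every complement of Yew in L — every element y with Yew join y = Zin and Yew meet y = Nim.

Need y with Yew ∨ y = Zin and Yew ∧ y = Nim.
Checking each element gives: Bay, Cedar, Iris, Jet, Quill, Sage.

Bay, Cedar, Iris, Jet, Quill, Sage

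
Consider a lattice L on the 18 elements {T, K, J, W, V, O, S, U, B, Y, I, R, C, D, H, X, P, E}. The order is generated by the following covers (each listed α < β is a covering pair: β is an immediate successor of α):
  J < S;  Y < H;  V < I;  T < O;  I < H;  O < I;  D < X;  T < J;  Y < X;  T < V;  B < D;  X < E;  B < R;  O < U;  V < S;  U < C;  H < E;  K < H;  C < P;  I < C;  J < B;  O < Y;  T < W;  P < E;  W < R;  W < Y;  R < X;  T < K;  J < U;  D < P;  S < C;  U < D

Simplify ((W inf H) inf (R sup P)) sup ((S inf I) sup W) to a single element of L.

H

W ∧ H = W
R ∨ P = E
W ∧ E = W
S ∧ I = V
V ∨ W = H
W ∨ H = H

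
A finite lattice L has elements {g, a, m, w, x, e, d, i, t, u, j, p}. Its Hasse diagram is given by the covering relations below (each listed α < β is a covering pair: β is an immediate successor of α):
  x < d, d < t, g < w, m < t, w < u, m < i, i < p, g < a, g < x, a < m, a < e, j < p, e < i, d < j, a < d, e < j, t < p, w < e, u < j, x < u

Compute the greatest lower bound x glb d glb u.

x

Common lower bounds of {x, d, u}: g, x.
The greatest among these is x.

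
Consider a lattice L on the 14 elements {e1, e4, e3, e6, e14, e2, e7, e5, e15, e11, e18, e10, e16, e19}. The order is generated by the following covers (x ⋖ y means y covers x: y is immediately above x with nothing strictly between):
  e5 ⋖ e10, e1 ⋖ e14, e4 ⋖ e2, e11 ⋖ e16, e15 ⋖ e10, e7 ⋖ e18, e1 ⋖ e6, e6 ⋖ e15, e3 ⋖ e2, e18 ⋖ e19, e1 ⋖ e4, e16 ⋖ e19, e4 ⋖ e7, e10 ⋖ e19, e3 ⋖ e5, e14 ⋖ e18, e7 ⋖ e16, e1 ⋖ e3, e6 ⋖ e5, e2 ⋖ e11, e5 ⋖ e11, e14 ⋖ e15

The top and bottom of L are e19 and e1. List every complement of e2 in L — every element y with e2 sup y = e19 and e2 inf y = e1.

e14, e15

Need y with e2 ∨ y = e19 and e2 ∧ y = e1.
Checking each element gives: e14, e15.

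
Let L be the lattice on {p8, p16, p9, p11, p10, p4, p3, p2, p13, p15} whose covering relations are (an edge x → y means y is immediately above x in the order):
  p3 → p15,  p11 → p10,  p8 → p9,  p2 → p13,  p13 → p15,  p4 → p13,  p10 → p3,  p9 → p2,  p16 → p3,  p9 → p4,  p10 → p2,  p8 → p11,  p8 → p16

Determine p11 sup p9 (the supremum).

Common upper bounds of {p11, p9}: p13, p15, p2.
The least among these is p2.

p2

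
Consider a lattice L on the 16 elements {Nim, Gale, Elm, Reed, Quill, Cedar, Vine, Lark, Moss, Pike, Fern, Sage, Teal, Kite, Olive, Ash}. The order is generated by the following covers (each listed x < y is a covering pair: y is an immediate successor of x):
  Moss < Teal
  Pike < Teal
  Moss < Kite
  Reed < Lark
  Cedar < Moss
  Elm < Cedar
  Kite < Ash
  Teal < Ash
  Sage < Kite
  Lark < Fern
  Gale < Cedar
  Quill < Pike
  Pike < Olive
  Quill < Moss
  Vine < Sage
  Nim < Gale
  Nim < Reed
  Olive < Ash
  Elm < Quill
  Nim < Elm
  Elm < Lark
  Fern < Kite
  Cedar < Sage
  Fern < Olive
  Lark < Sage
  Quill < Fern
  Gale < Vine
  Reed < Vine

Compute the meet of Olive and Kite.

Common lower bounds of {Olive, Kite}: Elm, Fern, Lark, Nim, Quill, Reed.
The greatest among these is Fern.

Fern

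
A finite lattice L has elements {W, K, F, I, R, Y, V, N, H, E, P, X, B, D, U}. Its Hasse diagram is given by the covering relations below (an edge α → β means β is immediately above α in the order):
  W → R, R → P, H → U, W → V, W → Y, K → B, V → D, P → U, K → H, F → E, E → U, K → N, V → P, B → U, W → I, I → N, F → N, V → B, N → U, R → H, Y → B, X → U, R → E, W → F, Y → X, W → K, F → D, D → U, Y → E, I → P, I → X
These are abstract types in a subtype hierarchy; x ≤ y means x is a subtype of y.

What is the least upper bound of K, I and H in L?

U

Common upper bounds of {K, I, H}: U.
The least among these is U.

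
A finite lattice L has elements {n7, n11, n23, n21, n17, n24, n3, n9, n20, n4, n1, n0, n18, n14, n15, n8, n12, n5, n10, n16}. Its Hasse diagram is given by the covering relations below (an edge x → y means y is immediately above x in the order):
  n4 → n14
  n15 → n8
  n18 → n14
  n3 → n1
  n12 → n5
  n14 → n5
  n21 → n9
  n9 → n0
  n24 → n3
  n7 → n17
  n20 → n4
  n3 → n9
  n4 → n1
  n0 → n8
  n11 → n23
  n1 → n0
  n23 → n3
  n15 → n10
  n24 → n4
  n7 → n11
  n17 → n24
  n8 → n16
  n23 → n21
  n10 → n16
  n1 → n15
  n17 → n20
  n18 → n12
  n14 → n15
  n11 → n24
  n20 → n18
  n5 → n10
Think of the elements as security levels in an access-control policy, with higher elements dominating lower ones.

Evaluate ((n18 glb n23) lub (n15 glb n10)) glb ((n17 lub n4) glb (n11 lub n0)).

n4

n18 ∧ n23 = n7
n15 ∧ n10 = n15
n7 ∨ n15 = n15
n17 ∨ n4 = n4
n11 ∨ n0 = n0
n4 ∧ n0 = n4
n15 ∧ n4 = n4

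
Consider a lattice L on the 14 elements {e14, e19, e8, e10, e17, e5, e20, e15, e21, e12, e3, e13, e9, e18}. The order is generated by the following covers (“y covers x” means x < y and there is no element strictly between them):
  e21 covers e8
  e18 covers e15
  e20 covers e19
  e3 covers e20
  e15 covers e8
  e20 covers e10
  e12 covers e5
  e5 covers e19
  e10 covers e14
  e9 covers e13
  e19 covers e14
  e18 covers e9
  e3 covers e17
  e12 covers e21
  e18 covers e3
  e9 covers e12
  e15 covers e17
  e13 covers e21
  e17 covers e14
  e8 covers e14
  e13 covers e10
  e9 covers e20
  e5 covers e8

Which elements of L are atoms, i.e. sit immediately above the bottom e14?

e10, e17, e19, e8

The atoms are exactly the elements that cover e14: e10, e17, e19, e8.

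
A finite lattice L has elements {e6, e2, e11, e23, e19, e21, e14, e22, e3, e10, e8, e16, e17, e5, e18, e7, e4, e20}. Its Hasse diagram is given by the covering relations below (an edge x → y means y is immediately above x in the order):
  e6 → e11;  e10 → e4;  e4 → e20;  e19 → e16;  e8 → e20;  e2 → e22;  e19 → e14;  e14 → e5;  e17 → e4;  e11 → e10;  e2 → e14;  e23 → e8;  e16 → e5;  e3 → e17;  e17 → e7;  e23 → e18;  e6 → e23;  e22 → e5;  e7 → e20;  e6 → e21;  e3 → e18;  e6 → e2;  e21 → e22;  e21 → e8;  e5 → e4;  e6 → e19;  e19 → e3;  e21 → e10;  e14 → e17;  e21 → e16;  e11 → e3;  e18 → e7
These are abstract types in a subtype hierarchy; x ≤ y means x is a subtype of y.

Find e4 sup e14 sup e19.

e4

Common upper bounds of {e4, e14, e19}: e20, e4.
The least among these is e4.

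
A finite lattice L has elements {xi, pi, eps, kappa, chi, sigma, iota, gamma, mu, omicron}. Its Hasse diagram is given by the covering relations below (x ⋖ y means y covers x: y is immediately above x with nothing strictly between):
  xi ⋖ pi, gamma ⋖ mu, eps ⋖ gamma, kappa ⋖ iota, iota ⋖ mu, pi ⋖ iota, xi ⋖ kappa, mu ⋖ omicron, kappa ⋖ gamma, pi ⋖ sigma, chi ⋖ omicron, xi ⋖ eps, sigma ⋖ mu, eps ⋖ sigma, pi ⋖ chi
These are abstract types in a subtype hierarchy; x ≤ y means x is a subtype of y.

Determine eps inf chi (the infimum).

Common lower bounds of {eps, chi}: xi.
The greatest among these is xi.

xi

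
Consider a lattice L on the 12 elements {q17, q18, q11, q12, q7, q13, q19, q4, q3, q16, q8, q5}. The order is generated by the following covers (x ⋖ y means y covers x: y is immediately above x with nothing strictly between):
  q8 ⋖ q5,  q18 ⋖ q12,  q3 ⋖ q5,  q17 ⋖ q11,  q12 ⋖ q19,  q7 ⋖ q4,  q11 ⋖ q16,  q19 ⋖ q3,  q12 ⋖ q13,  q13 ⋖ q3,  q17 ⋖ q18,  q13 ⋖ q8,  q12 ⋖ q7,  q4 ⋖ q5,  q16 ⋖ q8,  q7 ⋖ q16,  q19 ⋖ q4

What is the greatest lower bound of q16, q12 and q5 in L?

Common lower bounds of {q16, q12, q5}: q12, q17, q18.
The greatest among these is q12.

q12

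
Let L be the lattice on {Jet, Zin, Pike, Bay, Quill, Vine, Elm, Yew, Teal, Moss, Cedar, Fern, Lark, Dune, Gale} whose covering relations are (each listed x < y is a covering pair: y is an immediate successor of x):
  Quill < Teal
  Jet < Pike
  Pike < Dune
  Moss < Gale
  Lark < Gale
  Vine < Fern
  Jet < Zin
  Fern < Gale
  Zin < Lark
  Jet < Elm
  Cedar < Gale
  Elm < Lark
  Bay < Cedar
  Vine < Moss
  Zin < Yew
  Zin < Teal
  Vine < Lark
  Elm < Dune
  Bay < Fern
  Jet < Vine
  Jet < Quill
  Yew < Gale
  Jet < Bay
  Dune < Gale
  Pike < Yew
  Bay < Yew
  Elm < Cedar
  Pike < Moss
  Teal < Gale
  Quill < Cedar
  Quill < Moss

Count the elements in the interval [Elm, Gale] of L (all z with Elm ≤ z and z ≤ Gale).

5

The interval [Elm, Gale] = {Cedar, Dune, Elm, Gale, Lark}, which has 5 elements.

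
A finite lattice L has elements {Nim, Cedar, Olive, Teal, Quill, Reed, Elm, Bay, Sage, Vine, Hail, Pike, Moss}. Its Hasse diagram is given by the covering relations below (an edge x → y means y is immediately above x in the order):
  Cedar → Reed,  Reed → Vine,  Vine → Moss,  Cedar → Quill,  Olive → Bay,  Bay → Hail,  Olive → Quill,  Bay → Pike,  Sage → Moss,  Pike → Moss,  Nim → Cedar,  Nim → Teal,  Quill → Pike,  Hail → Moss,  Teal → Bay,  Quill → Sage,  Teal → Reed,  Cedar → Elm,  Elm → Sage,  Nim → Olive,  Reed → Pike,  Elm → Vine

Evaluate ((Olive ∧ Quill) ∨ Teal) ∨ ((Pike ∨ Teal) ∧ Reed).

Pike

Olive ∧ Quill = Olive
Olive ∨ Teal = Bay
Pike ∨ Teal = Pike
Pike ∧ Reed = Reed
Bay ∨ Reed = Pike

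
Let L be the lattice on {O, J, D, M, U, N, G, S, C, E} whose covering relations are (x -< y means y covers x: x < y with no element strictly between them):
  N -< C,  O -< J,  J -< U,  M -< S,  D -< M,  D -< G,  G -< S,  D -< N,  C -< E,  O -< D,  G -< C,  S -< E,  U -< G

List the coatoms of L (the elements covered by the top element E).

The coatoms are exactly the elements covered by E: C, S.

C, S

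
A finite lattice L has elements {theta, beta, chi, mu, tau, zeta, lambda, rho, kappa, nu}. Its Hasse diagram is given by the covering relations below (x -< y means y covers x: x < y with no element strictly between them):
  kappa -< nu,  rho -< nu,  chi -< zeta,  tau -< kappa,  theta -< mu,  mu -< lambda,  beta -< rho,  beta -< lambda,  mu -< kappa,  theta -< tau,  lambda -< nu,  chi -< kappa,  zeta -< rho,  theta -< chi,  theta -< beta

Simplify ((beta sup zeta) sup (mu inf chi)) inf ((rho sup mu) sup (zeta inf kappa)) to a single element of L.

beta ∨ zeta = rho
mu ∧ chi = theta
rho ∨ theta = rho
rho ∨ mu = nu
zeta ∧ kappa = chi
nu ∨ chi = nu
rho ∧ nu = rho

rho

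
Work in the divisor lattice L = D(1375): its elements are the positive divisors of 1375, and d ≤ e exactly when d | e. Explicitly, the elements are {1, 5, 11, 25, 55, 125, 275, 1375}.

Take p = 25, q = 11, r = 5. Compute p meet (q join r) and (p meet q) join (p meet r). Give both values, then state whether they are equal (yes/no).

5; 5; yes

q join r = 55, so p meet (q join r) = 25 meet 55 = 5.
p meet q = 1 and p meet r = 5, so (p meet q) join (p meet r) = 1 join 5 = 5.
Equal: yes.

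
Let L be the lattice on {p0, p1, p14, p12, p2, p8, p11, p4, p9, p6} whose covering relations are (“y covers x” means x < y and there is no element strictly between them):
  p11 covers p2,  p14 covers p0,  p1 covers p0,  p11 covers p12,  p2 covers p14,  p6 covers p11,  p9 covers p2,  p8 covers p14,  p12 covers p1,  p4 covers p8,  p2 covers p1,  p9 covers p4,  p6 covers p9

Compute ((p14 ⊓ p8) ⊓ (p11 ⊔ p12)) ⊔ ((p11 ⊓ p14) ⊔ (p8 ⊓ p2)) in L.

p14 ∧ p8 = p14
p11 ∨ p12 = p11
p14 ∧ p11 = p14
p11 ∧ p14 = p14
p8 ∧ p2 = p14
p14 ∨ p14 = p14
p14 ∨ p14 = p14

p14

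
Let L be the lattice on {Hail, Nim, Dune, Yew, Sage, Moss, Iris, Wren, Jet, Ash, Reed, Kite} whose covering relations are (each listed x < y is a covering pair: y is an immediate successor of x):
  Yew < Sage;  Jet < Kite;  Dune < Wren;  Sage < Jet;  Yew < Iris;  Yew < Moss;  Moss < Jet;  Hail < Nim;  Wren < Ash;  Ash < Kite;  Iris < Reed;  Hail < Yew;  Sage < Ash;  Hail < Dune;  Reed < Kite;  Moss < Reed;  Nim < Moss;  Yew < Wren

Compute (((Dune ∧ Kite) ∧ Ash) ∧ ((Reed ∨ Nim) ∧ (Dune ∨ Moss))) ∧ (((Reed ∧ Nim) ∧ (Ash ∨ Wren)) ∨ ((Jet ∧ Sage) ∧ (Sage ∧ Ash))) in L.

Dune ∧ Kite = Dune
Dune ∧ Ash = Dune
Reed ∨ Nim = Reed
Dune ∨ Moss = Kite
Reed ∧ Kite = Reed
Dune ∧ Reed = Hail
Reed ∧ Nim = Nim
Ash ∨ Wren = Ash
Nim ∧ Ash = Hail
Jet ∧ Sage = Sage
Sage ∧ Ash = Sage
Sage ∧ Sage = Sage
Hail ∨ Sage = Sage
Hail ∧ Sage = Hail

Hail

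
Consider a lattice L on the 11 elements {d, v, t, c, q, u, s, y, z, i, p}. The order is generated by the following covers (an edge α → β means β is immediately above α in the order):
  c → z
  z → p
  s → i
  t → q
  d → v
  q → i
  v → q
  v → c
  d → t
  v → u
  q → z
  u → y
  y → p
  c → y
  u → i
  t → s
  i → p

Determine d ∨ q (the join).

q

Common upper bounds of {d, q}: i, p, q, z.
The least among these is q.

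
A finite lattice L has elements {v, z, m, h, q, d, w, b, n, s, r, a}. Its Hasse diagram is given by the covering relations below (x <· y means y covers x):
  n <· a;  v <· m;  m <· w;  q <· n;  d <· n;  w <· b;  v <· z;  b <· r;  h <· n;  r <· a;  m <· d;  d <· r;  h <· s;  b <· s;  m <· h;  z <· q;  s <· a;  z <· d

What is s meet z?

v

Common lower bounds of {s, z}: v.
The greatest among these is v.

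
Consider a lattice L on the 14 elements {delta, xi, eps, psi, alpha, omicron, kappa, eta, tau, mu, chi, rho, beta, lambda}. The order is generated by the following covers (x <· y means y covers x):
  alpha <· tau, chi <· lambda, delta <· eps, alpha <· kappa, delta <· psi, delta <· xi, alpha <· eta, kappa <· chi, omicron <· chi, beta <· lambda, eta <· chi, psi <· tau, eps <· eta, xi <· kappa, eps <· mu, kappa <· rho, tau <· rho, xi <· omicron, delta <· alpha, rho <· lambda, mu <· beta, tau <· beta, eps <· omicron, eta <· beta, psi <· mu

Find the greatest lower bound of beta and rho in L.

tau

Common lower bounds of {beta, rho}: alpha, delta, psi, tau.
The greatest among these is tau.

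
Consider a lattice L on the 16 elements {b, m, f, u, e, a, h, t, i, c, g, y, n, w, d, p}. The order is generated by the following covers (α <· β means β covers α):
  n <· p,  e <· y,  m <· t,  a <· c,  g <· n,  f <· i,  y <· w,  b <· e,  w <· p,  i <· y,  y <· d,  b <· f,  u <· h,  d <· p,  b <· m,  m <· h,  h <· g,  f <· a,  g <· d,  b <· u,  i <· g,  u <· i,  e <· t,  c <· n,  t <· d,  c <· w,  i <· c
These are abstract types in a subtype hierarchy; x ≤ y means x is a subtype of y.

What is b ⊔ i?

i

Common upper bounds of {b, i}: c, d, g, i, n, p, w, y.
The least among these is i.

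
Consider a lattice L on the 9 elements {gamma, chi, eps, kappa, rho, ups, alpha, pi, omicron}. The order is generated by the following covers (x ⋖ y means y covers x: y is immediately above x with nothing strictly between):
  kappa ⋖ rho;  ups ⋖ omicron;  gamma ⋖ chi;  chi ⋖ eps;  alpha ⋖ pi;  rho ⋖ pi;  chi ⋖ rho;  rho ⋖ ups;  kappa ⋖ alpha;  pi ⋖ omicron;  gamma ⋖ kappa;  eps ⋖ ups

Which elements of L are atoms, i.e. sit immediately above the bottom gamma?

chi, kappa

The atoms are exactly the elements that cover gamma: chi, kappa.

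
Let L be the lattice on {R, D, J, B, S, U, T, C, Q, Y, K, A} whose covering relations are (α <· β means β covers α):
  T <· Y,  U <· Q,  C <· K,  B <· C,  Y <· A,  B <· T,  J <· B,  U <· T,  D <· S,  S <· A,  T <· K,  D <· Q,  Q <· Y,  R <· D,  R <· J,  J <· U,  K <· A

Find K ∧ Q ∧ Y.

Common lower bounds of {K, Q, Y}: J, R, U.
The greatest among these is U.

U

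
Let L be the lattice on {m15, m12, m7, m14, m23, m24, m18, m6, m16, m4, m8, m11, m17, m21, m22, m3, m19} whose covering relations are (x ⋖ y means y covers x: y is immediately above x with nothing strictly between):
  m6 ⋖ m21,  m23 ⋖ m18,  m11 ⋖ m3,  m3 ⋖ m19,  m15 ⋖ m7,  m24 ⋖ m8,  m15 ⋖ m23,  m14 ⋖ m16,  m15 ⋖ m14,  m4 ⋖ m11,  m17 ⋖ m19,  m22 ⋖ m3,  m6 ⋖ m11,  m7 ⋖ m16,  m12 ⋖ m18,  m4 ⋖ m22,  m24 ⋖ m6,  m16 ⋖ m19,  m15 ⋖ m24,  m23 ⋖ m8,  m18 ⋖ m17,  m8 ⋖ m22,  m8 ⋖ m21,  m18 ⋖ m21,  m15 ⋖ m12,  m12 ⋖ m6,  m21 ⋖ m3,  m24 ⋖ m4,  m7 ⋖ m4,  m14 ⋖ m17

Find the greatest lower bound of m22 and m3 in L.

Common lower bounds of {m22, m3}: m15, m22, m23, m24, m4, m7, m8.
The greatest among these is m22.

m22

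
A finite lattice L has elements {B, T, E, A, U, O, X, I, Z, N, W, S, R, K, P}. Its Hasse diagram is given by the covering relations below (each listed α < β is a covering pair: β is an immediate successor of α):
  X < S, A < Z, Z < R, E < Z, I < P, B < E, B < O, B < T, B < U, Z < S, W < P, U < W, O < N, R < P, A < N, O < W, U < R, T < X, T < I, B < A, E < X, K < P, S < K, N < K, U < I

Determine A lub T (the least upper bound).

Common upper bounds of {A, T}: K, P, S.
The least among these is S.

S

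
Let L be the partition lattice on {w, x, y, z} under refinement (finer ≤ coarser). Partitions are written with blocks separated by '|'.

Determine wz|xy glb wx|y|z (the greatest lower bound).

w|x|y|z

Common lower bounds of {wz|xy, wx|y|z}: w|x|y|z.
The greatest among these is w|x|y|z.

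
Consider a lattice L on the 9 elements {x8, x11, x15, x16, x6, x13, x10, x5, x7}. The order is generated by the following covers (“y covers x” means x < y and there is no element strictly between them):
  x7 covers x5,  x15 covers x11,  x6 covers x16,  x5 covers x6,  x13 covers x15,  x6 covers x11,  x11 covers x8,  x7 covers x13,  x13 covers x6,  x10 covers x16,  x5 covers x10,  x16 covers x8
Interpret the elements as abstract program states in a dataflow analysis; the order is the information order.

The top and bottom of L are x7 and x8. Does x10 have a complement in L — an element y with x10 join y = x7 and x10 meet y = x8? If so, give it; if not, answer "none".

x15

Need y with x10 ∨ y = x7 and x10 ∧ y = x8.
Checking each element gives: x15.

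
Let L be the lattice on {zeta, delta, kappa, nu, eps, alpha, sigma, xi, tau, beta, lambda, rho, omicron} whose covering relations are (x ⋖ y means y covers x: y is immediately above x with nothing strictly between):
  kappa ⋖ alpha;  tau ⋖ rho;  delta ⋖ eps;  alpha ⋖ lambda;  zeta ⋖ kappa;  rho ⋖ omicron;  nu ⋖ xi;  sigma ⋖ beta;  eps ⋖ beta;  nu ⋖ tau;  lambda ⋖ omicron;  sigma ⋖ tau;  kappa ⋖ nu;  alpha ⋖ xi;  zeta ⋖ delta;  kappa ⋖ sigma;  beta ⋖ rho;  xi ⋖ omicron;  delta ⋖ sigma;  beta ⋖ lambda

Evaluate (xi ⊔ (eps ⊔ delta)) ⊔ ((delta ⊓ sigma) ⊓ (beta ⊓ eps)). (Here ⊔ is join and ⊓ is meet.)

omicron

eps ∨ delta = eps
xi ∨ eps = omicron
delta ∧ sigma = delta
beta ∧ eps = eps
delta ∧ eps = delta
omicron ∨ delta = omicron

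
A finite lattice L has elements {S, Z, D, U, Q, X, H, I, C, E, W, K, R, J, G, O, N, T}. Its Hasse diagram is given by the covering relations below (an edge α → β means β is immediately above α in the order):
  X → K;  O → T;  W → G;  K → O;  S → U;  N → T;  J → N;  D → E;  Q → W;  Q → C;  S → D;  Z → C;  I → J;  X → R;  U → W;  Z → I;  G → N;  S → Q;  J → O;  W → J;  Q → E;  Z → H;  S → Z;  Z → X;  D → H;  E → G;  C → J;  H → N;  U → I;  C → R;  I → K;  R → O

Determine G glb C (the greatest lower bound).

Common lower bounds of {G, C}: Q, S.
The greatest among these is Q.

Q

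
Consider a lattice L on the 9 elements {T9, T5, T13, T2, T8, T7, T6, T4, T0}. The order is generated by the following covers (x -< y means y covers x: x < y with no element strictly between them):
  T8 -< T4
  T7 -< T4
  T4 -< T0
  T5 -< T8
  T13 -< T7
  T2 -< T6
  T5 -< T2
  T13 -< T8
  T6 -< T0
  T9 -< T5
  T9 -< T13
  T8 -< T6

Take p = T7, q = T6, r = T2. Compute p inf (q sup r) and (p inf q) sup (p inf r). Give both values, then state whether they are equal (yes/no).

q sup r = T6, so p inf (q sup r) = T7 inf T6 = T13.
p inf q = T13 and p inf r = T9, so (p inf q) sup (p inf r) = T13 sup T9 = T13.
Equal: yes.

T13; T13; yes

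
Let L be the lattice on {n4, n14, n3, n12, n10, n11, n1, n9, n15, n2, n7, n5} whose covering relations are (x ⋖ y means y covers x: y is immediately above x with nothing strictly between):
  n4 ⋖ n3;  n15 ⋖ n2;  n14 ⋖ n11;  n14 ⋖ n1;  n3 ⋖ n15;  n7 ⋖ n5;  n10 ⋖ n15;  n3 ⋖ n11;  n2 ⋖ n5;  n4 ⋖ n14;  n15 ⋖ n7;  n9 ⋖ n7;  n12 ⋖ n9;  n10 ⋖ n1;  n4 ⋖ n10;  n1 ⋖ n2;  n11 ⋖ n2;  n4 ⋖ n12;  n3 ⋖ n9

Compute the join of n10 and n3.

n15

Common upper bounds of {n10, n3}: n15, n2, n5, n7.
The least among these is n15.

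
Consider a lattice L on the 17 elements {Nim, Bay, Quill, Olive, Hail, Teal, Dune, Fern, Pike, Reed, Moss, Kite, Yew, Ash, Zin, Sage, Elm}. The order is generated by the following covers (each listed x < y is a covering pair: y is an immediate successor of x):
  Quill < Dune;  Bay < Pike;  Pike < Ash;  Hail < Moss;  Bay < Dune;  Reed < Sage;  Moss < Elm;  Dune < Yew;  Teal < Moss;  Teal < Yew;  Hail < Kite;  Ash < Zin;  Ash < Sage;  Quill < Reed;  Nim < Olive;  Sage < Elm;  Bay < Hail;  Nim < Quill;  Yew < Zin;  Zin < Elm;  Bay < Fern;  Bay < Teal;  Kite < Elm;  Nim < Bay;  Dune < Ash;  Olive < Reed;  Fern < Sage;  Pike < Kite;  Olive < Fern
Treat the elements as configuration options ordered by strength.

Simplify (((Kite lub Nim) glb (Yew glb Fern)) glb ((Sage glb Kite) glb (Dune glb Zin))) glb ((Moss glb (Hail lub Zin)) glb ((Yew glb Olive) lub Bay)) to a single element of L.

Kite ∨ Nim = Kite
Yew ∧ Fern = Bay
Kite ∧ Bay = Bay
Sage ∧ Kite = Pike
Dune ∧ Zin = Dune
Pike ∧ Dune = Bay
Bay ∧ Bay = Bay
Hail ∨ Zin = Elm
Moss ∧ Elm = Moss
Yew ∧ Olive = Nim
Nim ∨ Bay = Bay
Moss ∧ Bay = Bay
Bay ∧ Bay = Bay

Bay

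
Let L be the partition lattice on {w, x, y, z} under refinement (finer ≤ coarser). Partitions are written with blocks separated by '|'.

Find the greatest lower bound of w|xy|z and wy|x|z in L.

Common lower bounds of {w|xy|z, wy|x|z}: w|x|y|z.
The greatest among these is w|x|y|z.

w|x|y|z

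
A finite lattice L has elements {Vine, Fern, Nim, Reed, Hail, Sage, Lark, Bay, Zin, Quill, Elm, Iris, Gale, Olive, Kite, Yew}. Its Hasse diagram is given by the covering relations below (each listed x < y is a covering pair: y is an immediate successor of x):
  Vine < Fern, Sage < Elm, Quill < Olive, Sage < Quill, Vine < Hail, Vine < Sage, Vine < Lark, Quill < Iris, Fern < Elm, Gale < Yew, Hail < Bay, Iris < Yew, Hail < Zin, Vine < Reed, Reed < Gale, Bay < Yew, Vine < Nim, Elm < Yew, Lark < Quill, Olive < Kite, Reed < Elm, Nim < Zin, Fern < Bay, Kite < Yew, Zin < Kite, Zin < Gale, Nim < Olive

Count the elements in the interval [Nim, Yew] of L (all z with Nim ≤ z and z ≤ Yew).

6

The interval [Nim, Yew] = {Gale, Kite, Nim, Olive, Yew, Zin}, which has 6 elements.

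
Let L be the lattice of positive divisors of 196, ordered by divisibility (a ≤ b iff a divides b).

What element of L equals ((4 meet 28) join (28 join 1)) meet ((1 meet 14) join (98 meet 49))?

4 ∧ 28 = 4
28 ∨ 1 = 28
4 ∨ 28 = 28
1 ∧ 14 = 1
98 ∧ 49 = 49
1 ∨ 49 = 49
28 ∧ 49 = 7

7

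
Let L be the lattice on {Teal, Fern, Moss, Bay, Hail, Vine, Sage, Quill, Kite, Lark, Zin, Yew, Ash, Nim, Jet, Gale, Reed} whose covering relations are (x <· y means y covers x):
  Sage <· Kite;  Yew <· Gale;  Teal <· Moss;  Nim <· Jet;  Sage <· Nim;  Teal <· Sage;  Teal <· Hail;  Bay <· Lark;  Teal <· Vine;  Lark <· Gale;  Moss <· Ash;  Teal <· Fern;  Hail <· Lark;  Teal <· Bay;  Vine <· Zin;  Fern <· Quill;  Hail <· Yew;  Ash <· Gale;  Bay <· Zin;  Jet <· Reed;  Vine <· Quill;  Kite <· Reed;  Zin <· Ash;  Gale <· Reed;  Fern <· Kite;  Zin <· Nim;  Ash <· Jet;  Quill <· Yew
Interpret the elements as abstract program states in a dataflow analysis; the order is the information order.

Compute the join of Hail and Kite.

Reed

Common upper bounds of {Hail, Kite}: Reed.
The least among these is Reed.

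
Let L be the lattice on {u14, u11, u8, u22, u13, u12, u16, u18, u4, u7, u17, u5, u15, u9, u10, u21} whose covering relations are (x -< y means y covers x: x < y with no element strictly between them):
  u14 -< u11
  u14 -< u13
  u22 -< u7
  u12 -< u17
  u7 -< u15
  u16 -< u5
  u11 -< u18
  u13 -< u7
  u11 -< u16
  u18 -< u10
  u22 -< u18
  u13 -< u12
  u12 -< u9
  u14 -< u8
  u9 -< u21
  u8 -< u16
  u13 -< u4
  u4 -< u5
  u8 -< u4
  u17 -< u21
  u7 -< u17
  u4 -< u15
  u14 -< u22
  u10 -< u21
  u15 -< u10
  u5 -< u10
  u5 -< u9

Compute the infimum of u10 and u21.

Common lower bounds of {u10, u21}: u10, u11, u13, u14, u15, u16, u18, u22, u4, u5, u7, u8.
The greatest among these is u10.

u10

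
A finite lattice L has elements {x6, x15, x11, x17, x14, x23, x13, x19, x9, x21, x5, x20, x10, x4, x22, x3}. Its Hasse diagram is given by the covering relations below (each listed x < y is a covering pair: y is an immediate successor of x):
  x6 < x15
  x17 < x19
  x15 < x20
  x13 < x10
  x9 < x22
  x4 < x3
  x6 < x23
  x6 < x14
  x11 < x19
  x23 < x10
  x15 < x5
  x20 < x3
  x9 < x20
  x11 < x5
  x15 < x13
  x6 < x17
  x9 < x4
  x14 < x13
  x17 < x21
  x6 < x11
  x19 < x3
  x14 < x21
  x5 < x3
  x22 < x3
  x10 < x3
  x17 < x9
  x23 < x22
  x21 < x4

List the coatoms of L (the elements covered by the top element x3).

The coatoms are exactly the elements covered by x3: x10, x19, x20, x22, x4, x5.

x10, x19, x20, x22, x4, x5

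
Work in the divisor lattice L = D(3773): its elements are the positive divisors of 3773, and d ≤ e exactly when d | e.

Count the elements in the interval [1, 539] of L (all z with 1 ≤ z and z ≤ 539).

The interval [1, 539] = {1, 11, 49, 539, 7, 77}, which has 6 elements.

6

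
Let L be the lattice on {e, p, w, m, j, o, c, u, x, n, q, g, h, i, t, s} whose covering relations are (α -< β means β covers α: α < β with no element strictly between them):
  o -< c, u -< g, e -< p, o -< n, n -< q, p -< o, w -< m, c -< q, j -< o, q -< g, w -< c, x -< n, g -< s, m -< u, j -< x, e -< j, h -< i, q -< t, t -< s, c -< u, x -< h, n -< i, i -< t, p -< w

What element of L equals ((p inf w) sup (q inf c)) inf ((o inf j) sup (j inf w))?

j

p ∧ w = p
q ∧ c = c
p ∨ c = c
o ∧ j = j
j ∧ w = e
j ∨ e = j
c ∧ j = j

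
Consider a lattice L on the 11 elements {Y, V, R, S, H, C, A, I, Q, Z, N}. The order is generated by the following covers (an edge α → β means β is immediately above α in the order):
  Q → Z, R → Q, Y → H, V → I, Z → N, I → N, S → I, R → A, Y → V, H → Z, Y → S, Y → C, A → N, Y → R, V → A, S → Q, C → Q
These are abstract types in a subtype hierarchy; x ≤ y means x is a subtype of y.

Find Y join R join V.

Common upper bounds of {Y, R, V}: A, N.
The least among these is A.

A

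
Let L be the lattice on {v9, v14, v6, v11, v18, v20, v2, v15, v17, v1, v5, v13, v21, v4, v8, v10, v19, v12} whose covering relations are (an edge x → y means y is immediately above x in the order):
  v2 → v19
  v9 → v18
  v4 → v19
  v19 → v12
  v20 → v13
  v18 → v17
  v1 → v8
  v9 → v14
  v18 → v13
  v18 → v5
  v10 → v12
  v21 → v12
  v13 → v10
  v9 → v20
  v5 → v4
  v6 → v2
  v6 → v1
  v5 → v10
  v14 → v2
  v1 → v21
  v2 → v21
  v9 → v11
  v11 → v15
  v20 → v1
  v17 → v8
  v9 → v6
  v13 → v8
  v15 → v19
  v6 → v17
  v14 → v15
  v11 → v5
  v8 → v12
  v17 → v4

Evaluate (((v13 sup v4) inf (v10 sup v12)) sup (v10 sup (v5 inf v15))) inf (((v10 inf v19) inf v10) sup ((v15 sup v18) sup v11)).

v19

v13 ∨ v4 = v12
v10 ∨ v12 = v12
v12 ∧ v12 = v12
v5 ∧ v15 = v11
v10 ∨ v11 = v10
v12 ∨ v10 = v12
v10 ∧ v19 = v5
v5 ∧ v10 = v5
v15 ∨ v18 = v19
v19 ∨ v11 = v19
v5 ∨ v19 = v19
v12 ∧ v19 = v19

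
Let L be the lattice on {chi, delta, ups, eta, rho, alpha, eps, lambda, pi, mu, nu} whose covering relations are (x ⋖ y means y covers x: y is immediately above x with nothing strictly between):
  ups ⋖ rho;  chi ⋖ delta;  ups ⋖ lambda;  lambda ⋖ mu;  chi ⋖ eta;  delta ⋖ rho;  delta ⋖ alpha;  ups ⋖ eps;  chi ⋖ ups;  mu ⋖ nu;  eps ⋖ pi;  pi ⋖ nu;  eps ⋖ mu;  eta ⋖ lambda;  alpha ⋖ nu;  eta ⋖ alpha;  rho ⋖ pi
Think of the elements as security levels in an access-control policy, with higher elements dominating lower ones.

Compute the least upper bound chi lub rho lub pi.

pi

Common upper bounds of {chi, rho, pi}: nu, pi.
The least among these is pi.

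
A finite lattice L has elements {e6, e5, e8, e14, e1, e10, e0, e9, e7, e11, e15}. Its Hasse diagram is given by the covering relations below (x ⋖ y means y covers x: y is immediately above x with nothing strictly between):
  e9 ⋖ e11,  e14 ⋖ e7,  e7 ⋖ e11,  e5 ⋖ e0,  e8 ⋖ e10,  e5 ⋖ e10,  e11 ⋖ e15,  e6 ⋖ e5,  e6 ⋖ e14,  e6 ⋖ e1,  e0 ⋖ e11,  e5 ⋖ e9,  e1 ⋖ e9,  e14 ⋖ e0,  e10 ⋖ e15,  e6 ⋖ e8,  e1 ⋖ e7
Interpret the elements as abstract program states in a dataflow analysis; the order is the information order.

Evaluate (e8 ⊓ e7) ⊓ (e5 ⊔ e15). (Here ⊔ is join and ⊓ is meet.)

e6

e8 ∧ e7 = e6
e5 ∨ e15 = e15
e6 ∧ e15 = e6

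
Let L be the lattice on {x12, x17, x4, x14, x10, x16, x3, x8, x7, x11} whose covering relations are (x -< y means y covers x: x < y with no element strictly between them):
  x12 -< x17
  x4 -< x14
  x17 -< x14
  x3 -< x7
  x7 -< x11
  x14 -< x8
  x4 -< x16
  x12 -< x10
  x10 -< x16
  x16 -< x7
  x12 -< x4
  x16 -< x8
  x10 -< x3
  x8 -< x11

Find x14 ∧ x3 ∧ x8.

x12

Common lower bounds of {x14, x3, x8}: x12.
The greatest among these is x12.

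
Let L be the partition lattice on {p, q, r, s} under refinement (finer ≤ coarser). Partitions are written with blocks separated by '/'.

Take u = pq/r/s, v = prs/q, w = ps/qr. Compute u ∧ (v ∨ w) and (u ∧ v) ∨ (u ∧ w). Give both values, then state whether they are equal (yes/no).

v ∨ w = pqrs, so u ∧ (v ∨ w) = pq/r/s ∧ pqrs = pq/r/s.
u ∧ v = p/q/r/s and u ∧ w = p/q/r/s, so (u ∧ v) ∨ (u ∧ w) = p/q/r/s ∨ p/q/r/s = p/q/r/s.
Equal: no.

pq/r/s; p/q/r/s; no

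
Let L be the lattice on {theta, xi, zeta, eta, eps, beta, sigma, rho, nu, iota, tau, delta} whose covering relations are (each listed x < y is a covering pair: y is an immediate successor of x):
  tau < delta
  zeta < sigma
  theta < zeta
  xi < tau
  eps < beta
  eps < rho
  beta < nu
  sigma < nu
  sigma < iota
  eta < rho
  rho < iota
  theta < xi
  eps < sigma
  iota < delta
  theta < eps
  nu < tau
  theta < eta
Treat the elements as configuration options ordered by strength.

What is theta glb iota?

Common lower bounds of {theta, iota}: theta.
The greatest among these is theta.

theta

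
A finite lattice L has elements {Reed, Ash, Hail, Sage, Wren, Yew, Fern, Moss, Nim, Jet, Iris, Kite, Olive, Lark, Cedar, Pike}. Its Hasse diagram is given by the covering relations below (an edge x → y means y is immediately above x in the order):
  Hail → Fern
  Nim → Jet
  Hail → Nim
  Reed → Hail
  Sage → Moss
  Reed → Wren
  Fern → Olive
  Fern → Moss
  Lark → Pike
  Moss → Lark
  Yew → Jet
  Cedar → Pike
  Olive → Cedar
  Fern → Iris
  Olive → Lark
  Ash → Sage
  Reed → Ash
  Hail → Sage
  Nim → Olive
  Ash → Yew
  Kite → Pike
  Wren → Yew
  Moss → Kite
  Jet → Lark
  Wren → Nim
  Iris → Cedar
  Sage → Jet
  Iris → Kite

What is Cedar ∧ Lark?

Olive

Common lower bounds of {Cedar, Lark}: Fern, Hail, Nim, Olive, Reed, Wren.
The greatest among these is Olive.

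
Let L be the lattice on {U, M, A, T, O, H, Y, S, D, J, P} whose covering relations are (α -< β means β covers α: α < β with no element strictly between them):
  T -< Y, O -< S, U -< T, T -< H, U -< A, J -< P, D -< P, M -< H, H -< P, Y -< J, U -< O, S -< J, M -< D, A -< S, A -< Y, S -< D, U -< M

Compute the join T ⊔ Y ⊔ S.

J

Common upper bounds of {T, Y, S}: J, P.
The least among these is J.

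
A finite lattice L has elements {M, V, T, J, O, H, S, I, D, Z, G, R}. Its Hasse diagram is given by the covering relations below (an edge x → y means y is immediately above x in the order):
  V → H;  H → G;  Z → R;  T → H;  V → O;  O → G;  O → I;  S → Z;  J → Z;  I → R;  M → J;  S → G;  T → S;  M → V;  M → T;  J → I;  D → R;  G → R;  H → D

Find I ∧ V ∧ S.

Common lower bounds of {I, V, S}: M.
The greatest among these is M.

M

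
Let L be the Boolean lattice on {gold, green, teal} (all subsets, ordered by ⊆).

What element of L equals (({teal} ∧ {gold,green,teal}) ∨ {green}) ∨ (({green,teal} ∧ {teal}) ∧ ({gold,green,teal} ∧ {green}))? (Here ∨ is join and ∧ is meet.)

{green,teal}

{teal} ∧ {gold,green,teal} = {teal}
{teal} ∨ {green} = {green,teal}
{green,teal} ∧ {teal} = {teal}
{gold,green,teal} ∧ {green} = {green}
{teal} ∧ {green} = ∅
{green,teal} ∨ ∅ = {green,teal}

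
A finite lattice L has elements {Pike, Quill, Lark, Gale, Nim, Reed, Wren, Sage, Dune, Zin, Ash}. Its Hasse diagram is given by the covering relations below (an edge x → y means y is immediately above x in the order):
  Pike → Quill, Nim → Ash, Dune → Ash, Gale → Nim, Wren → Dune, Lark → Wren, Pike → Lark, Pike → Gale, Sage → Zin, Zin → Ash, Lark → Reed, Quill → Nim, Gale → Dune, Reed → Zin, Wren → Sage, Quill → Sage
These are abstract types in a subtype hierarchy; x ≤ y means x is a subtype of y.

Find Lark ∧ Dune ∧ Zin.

Lark

Common lower bounds of {Lark, Dune, Zin}: Lark, Pike.
The greatest among these is Lark.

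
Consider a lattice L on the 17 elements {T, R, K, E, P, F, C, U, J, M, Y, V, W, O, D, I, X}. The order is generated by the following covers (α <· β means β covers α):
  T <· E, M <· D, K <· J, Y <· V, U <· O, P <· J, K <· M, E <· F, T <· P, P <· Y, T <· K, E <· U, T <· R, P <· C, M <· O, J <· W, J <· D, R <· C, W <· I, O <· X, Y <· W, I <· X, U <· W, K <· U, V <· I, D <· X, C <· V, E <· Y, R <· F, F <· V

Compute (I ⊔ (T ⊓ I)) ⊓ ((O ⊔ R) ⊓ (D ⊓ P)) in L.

P

T ∧ I = T
I ∨ T = I
O ∨ R = X
D ∧ P = P
X ∧ P = P
I ∧ P = P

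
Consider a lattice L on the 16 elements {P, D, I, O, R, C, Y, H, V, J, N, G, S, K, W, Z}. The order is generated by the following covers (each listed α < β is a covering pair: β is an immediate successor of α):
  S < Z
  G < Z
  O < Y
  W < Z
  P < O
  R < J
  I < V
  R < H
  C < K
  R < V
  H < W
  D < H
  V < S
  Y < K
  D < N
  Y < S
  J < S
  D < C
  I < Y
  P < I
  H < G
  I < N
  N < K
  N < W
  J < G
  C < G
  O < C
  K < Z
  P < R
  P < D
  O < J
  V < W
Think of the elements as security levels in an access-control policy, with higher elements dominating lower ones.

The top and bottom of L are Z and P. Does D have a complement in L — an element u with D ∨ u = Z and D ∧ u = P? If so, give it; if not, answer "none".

Need u with D ∨ u = Z and D ∧ u = P.
Checking each element gives: S.

S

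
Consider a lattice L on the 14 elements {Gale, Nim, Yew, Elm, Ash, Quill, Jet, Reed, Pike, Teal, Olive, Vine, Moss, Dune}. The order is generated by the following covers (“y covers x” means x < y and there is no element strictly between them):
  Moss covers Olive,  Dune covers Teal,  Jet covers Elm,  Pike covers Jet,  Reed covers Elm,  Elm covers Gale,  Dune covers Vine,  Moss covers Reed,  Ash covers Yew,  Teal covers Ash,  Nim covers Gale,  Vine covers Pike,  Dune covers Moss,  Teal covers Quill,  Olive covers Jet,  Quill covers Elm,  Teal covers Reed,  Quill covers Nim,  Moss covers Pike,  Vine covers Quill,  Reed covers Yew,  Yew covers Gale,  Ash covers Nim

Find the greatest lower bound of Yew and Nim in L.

Gale

Common lower bounds of {Yew, Nim}: Gale.
The greatest among these is Gale.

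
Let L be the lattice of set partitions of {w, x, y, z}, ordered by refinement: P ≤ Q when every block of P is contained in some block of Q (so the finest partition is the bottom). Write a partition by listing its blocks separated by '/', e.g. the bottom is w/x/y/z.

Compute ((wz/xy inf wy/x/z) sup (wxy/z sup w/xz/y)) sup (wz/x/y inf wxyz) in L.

wxyz

wz/xy ∧ wy/x/z = w/x/y/z
wxy/z ∨ w/xz/y = wxyz
w/x/y/z ∨ wxyz = wxyz
wz/x/y ∧ wxyz = wz/x/y
wxyz ∨ wz/x/y = wxyz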